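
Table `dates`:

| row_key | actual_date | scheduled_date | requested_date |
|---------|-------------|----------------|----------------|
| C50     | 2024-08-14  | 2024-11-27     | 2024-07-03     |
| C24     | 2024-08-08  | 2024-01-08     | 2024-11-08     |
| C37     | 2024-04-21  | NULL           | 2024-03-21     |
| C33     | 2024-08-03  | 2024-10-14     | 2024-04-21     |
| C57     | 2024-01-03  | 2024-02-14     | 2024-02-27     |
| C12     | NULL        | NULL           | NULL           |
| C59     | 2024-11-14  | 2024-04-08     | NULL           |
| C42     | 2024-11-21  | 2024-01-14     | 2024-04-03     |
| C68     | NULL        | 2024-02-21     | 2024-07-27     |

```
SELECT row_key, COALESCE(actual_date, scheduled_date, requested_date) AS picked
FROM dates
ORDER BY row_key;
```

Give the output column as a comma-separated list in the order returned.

row_key=C12: actual_date=NULL, scheduled_date=NULL, requested_date=NULL (all NULL) → NULL
row_key=C24: actual_date=2024-08-08 → 2024-08-08
row_key=C33: actual_date=2024-08-03 → 2024-08-03
row_key=C37: actual_date=2024-04-21 → 2024-04-21
row_key=C42: actual_date=2024-11-21 → 2024-11-21
row_key=C50: actual_date=2024-08-14 → 2024-08-14
row_key=C57: actual_date=2024-01-03 → 2024-01-03
row_key=C59: actual_date=2024-11-14 → 2024-11-14
row_key=C68: actual_date=NULL, scheduled_date=2024-02-21 → 2024-02-21

NULL, 2024-08-08, 2024-08-03, 2024-04-21, 2024-11-21, 2024-08-14, 2024-01-03, 2024-11-14, 2024-02-21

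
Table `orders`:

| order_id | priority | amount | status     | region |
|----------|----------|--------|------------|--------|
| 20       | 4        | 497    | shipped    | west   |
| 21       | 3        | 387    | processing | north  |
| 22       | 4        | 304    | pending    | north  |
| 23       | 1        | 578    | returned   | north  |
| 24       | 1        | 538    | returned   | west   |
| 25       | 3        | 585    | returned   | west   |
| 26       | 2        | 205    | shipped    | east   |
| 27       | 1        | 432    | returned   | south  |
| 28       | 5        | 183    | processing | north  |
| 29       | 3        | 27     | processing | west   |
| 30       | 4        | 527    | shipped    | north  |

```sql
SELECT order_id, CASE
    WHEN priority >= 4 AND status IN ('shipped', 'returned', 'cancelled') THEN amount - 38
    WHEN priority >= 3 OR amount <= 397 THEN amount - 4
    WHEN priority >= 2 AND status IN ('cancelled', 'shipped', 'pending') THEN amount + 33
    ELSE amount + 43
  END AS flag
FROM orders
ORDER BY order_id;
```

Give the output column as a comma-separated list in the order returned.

order_id=20: priority >= 4 AND status IN ('shipped', 'returned', 'cancelled') → 459
order_id=21: priority >= 3 OR amount <= 397 → 383
order_id=22: priority >= 3 OR amount <= 397 → 300
order_id=23: ELSE → 621
order_id=24: ELSE → 581
order_id=25: priority >= 3 OR amount <= 397 → 581
order_id=26: priority >= 3 OR amount <= 397 → 201
order_id=27: ELSE → 475
order_id=28: priority >= 3 OR amount <= 397 → 179
order_id=29: priority >= 3 OR amount <= 397 → 23
order_id=30: priority >= 4 AND status IN ('shipped', 'returned', 'cancelled') → 489

459, 383, 300, 621, 581, 581, 201, 475, 179, 23, 489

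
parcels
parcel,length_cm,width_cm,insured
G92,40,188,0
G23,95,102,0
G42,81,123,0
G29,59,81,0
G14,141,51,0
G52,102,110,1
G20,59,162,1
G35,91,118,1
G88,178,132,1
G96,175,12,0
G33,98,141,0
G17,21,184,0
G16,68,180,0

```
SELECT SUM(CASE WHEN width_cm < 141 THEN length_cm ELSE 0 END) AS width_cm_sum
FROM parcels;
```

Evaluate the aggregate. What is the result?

parcel=G92: ✗
parcel=G23: ✓ → 95
parcel=G42: ✓ → 81
parcel=G29: ✓ → 59
parcel=G14: ✓ → 141
parcel=G52: ✓ → 102
parcel=G20: ✗
parcel=G35: ✓ → 91
parcel=G88: ✓ → 178
parcel=G96: ✓ → 175
parcel=G33: ✗
parcel=G17: ✗
parcel=G16: ✗
width_cm_sum = 95 + 81 + 59 + 141 + 102 + 91 + 178 + 175 = 922

922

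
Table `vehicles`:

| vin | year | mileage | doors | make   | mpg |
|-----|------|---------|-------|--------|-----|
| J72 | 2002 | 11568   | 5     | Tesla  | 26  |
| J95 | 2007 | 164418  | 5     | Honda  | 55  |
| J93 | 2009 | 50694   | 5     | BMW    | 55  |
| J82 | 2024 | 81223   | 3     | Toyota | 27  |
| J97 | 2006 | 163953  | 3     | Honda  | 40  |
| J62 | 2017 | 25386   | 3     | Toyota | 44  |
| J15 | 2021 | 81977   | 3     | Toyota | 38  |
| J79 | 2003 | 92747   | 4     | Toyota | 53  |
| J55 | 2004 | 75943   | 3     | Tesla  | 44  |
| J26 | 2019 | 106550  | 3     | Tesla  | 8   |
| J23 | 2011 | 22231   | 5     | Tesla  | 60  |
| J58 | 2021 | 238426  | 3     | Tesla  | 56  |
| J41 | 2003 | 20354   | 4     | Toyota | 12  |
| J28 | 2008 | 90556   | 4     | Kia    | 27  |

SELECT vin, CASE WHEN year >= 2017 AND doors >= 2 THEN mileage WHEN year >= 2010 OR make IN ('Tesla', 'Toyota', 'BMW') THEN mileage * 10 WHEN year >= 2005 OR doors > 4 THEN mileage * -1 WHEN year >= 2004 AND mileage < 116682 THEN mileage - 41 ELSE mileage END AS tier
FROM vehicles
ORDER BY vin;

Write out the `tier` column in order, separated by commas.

vin=J15: year >= 2017 AND doors >= 2 → 81977
vin=J23: year >= 2010 OR make IN ('Tesla', 'Toyota', 'BMW') → 222310
vin=J26: year >= 2017 AND doors >= 2 → 106550
vin=J28: year >= 2005 OR doors > 4 → -90556
vin=J41: year >= 2010 OR make IN ('Tesla', 'Toyota', 'BMW') → 203540
vin=J55: year >= 2010 OR make IN ('Tesla', 'Toyota', 'BMW') → 759430
vin=J58: year >= 2017 AND doors >= 2 → 238426
vin=J62: year >= 2017 AND doors >= 2 → 25386
vin=J72: year >= 2010 OR make IN ('Tesla', 'Toyota', 'BMW') → 115680
vin=J79: year >= 2010 OR make IN ('Tesla', 'Toyota', 'BMW') → 927470
vin=J82: year >= 2017 AND doors >= 2 → 81223
vin=J93: year >= 2010 OR make IN ('Tesla', 'Toyota', 'BMW') → 506940
vin=J95: year >= 2005 OR doors > 4 → -164418
vin=J97: year >= 2005 OR doors > 4 → -163953

81977, 222310, 106550, -90556, 203540, 759430, 238426, 25386, 115680, 927470, 81223, 506940, -164418, -163953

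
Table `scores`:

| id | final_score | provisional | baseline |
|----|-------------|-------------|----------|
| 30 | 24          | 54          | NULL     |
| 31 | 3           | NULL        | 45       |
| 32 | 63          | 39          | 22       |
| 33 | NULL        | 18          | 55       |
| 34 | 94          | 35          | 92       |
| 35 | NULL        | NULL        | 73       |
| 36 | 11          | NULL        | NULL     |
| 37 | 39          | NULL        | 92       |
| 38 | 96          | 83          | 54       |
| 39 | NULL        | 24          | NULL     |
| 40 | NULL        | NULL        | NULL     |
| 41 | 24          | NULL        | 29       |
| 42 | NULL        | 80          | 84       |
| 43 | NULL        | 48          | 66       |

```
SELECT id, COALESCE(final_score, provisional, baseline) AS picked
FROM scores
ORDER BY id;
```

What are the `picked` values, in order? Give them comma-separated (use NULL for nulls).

id=30: final_score=24 → 24
id=31: final_score=3 → 3
id=32: final_score=63 → 63
id=33: final_score=NULL, provisional=18 → 18
id=34: final_score=94 → 94
id=35: final_score=NULL, provisional=NULL, baseline=73 → 73
id=36: final_score=11 → 11
id=37: final_score=39 → 39
id=38: final_score=96 → 96
id=39: final_score=NULL, provisional=24 → 24
id=40: final_score=NULL, provisional=NULL, baseline=NULL (all NULL) → NULL
id=41: final_score=24 → 24
id=42: final_score=NULL, provisional=80 → 80
id=43: final_score=NULL, provisional=48 → 48

24, 3, 63, 18, 94, 73, 11, 39, 96, 24, NULL, 24, 80, 48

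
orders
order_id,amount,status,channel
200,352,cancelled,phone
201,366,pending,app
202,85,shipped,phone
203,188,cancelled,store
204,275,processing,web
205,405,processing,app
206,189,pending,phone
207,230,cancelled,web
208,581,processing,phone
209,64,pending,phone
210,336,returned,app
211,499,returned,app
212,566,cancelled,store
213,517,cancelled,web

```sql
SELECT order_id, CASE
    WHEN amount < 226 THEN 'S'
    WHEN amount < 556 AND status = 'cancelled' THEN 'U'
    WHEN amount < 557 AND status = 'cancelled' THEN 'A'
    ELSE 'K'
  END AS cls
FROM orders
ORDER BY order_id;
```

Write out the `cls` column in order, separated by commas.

U, K, S, S, K, K, S, U, K, S, K, K, K, U

order_id=200: amount < 556 AND status = 'cancelled' → U
order_id=201: ELSE → K
order_id=202: amount < 226 → S
order_id=203: amount < 226 → S
order_id=204: ELSE → K
order_id=205: ELSE → K
order_id=206: amount < 226 → S
order_id=207: amount < 556 AND status = 'cancelled' → U
order_id=208: ELSE → K
order_id=209: amount < 226 → S
order_id=210: ELSE → K
order_id=211: ELSE → K
order_id=212: ELSE → K
order_id=213: amount < 556 AND status = 'cancelled' → U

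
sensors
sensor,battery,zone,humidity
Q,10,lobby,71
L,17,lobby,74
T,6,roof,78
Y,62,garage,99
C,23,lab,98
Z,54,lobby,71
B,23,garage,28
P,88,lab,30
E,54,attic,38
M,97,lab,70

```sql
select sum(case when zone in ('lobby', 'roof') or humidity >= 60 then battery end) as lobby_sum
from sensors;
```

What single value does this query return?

sensor=Q: ✓ → 10
sensor=L: ✓ → 17
sensor=T: ✓ → 6
sensor=Y: ✓ → 62
sensor=C: ✓ → 23
sensor=Z: ✓ → 54
sensor=B: ✗
sensor=P: ✗
sensor=E: ✗
sensor=M: ✓ → 97
lobby_sum = 10 + 17 + 6 + 62 + 23 + 54 + 97 = 269

269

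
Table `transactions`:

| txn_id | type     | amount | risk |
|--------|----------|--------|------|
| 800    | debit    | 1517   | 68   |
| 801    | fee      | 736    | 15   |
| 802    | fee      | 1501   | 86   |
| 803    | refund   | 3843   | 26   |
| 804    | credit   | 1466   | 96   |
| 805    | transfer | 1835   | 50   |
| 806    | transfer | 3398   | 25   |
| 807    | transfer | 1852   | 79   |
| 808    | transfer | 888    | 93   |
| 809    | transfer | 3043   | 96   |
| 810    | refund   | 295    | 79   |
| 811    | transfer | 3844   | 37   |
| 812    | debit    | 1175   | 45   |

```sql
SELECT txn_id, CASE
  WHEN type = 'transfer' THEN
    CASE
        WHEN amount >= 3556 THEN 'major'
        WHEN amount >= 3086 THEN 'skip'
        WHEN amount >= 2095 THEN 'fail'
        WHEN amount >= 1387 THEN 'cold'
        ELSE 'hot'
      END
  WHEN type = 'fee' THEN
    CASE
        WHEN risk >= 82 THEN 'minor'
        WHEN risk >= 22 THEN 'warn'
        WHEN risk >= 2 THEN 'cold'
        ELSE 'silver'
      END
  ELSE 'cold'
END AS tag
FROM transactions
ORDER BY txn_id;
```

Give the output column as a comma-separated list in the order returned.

txn_id=800: type='debit' → outer ELSE → cold
txn_id=801: type='fee' → inner[risk >= 2] → cold
txn_id=802: type='fee' → inner[risk >= 82] → minor
txn_id=803: type='refund' → outer ELSE → cold
txn_id=804: type='credit' → outer ELSE → cold
txn_id=805: type='transfer' → inner[amount >= 1387] → cold
txn_id=806: type='transfer' → inner[amount >= 3086] → skip
txn_id=807: type='transfer' → inner[amount >= 1387] → cold
txn_id=808: type='transfer' → inner[ELSE] → hot
txn_id=809: type='transfer' → inner[amount >= 2095] → fail
txn_id=810: type='refund' → outer ELSE → cold
txn_id=811: type='transfer' → inner[amount >= 3556] → major
txn_id=812: type='debit' → outer ELSE → cold

cold, cold, minor, cold, cold, cold, skip, cold, hot, fail, cold, major, cold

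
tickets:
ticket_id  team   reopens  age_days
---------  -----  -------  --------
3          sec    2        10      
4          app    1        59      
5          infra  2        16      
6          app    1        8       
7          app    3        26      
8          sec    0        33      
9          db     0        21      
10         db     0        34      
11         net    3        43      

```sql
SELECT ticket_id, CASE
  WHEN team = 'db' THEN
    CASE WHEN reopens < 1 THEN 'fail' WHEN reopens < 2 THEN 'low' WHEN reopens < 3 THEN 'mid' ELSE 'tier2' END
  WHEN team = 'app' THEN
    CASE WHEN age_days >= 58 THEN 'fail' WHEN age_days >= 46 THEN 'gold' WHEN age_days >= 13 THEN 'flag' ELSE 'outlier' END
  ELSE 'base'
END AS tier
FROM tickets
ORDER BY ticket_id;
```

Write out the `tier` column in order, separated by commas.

ticket_id=3: team='sec' → outer ELSE → base
ticket_id=4: team='app' → inner[age_days >= 58] → fail
ticket_id=5: team='infra' → outer ELSE → base
ticket_id=6: team='app' → inner[ELSE] → outlier
ticket_id=7: team='app' → inner[age_days >= 13] → flag
ticket_id=8: team='sec' → outer ELSE → base
ticket_id=9: team='db' → inner[reopens < 1] → fail
ticket_id=10: team='db' → inner[reopens < 1] → fail
ticket_id=11: team='net' → outer ELSE → base

base, fail, base, outlier, flag, base, fail, fail, base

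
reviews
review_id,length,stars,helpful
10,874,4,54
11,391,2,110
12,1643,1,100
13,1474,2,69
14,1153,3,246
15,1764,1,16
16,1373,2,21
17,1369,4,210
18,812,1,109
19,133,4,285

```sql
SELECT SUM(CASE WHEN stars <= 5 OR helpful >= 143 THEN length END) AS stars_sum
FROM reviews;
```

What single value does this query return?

review_id=10: ✓ → 874
review_id=11: ✓ → 391
review_id=12: ✓ → 1643
review_id=13: ✓ → 1474
review_id=14: ✓ → 1153
review_id=15: ✓ → 1764
review_id=16: ✓ → 1373
review_id=17: ✓ → 1369
review_id=18: ✓ → 812
review_id=19: ✓ → 133
stars_sum = 874 + 391 + 1643 + 1474 + 1153 + 1764 + 1373 + 1369 + 812 + 133 = 10986

10986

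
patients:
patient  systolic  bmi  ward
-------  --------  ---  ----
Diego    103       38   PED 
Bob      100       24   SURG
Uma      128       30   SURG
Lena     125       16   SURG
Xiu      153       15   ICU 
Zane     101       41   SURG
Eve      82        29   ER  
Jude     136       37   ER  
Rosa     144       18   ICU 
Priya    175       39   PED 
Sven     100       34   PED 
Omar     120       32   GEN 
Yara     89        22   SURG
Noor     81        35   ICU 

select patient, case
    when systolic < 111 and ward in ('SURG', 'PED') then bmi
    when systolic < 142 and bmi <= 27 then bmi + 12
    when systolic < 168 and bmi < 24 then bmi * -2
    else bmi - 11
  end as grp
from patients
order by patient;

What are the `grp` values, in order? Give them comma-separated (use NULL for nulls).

24, 38, 18, 26, 28, 24, 21, 28, -36, 34, 19, -30, 22, 41

patient=Bob: systolic < 111 and ward in ('SURG', 'PED') → 24
patient=Diego: systolic < 111 and ward in ('SURG', 'PED') → 38
patient=Eve: ELSE → 18
patient=Jude: ELSE → 26
patient=Lena: systolic < 142 and bmi <= 27 → 28
patient=Noor: ELSE → 24
patient=Omar: ELSE → 21
patient=Priya: ELSE → 28
patient=Rosa: systolic < 168 and bmi < 24 → -36
patient=Sven: systolic < 111 and ward in ('SURG', 'PED') → 34
patient=Uma: ELSE → 19
patient=Xiu: systolic < 168 and bmi < 24 → -30
patient=Yara: systolic < 111 and ward in ('SURG', 'PED') → 22
patient=Zane: systolic < 111 and ward in ('SURG', 'PED') → 41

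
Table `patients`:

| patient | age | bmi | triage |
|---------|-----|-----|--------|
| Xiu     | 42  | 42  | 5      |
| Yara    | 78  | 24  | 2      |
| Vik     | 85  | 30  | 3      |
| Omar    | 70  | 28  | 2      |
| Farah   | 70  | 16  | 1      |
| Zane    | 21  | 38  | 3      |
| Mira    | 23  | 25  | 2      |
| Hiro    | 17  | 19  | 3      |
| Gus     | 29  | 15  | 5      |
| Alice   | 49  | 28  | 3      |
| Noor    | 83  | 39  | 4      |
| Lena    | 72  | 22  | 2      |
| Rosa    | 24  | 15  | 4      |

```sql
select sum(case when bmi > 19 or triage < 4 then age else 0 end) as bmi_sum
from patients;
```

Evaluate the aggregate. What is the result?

patient=Xiu: ✓ → 42
patient=Yara: ✓ → 78
patient=Vik: ✓ → 85
patient=Omar: ✓ → 70
patient=Farah: ✓ → 70
patient=Zane: ✓ → 21
patient=Mira: ✓ → 23
patient=Hiro: ✓ → 17
patient=Gus: ✗
patient=Alice: ✓ → 49
patient=Noor: ✓ → 83
patient=Lena: ✓ → 72
patient=Rosa: ✗
bmi_sum = 42 + 78 + 85 + 70 + 70 + 21 + 23 + 17 + 49 + 83 + 72 = 610

610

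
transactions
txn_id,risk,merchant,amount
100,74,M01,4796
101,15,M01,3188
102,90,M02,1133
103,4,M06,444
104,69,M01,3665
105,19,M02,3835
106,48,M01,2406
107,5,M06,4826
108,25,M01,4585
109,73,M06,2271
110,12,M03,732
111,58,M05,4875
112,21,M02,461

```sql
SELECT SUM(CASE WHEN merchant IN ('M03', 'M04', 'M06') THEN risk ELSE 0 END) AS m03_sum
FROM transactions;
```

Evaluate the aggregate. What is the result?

txn_id=100: ✗
txn_id=101: ✗
txn_id=102: ✗
txn_id=103: ✓ → 4
txn_id=104: ✗
txn_id=105: ✗
txn_id=106: ✗
txn_id=107: ✓ → 5
txn_id=108: ✗
txn_id=109: ✓ → 73
txn_id=110: ✓ → 12
txn_id=111: ✗
txn_id=112: ✗
m03_sum = 4 + 5 + 73 + 12 = 94

94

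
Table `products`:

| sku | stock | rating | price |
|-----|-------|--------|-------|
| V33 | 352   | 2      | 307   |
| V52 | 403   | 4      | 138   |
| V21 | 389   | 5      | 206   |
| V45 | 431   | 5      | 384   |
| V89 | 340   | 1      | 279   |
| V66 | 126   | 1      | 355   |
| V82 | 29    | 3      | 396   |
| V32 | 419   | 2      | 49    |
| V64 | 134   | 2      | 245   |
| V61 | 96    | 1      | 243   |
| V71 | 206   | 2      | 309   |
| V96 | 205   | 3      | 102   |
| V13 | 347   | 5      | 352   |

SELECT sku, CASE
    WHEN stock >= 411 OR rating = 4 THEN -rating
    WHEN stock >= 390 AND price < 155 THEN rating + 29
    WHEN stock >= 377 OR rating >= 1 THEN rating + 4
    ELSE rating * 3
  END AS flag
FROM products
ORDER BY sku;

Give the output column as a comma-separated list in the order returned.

sku=V13: stock >= 377 OR rating >= 1 → 9
sku=V21: stock >= 377 OR rating >= 1 → 9
sku=V32: stock >= 411 OR rating = 4 → -2
sku=V33: stock >= 377 OR rating >= 1 → 6
sku=V45: stock >= 411 OR rating = 4 → -5
sku=V52: stock >= 411 OR rating = 4 → -4
sku=V61: stock >= 377 OR rating >= 1 → 5
sku=V64: stock >= 377 OR rating >= 1 → 6
sku=V66: stock >= 377 OR rating >= 1 → 5
sku=V71: stock >= 377 OR rating >= 1 → 6
sku=V82: stock >= 377 OR rating >= 1 → 7
sku=V89: stock >= 377 OR rating >= 1 → 5
sku=V96: stock >= 377 OR rating >= 1 → 7

9, 9, -2, 6, -5, -4, 5, 6, 5, 6, 7, 5, 7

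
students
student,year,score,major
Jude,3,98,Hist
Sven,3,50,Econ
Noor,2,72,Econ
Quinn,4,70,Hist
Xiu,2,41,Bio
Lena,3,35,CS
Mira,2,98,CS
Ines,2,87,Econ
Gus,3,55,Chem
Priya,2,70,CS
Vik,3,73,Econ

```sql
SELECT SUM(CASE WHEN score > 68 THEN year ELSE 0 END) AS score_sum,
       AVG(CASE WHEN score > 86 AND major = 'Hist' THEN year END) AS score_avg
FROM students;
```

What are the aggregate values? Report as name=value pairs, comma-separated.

[score_sum: score > 68]
student=Jude: ✓ → 3
student=Sven: ✗
student=Noor: ✓ → 2
student=Quinn: ✓ → 4
student=Xiu: ✗
student=Lena: ✗
student=Mira: ✓ → 2
student=Ines: ✓ → 2
student=Gus: ✗
student=Priya: ✓ → 2
student=Vik: ✓ → 3
score_sum = 3 + 2 + 4 + 2 + 2 + 2 + 3 = 18
—
[score_avg: score > 86 AND major = 'Hist']
student=Jude: ✓ → 3
student=Sven: ✗
student=Noor: ✗
student=Quinn: ✗
student=Xiu: ✗
student=Lena: ✗
student=Mira: ✗
student=Ines: ✗
student=Gus: ✗
student=Priya: ✗
student=Vik: ✗
score_avg = 3

score_sum=18, score_avg=3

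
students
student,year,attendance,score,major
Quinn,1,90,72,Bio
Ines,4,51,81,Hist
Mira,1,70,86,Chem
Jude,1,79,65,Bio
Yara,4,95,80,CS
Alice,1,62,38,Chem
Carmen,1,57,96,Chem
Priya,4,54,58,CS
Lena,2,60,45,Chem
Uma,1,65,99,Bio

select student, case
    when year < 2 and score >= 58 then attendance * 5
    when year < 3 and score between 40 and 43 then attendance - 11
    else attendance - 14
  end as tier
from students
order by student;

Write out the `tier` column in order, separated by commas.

student=Alice: ELSE → 48
student=Carmen: year < 2 and score >= 58 → 285
student=Ines: ELSE → 37
student=Jude: year < 2 and score >= 58 → 395
student=Lena: ELSE → 46
student=Mira: year < 2 and score >= 58 → 350
student=Priya: ELSE → 40
student=Quinn: year < 2 and score >= 58 → 450
student=Uma: year < 2 and score >= 58 → 325
student=Yara: ELSE → 81

48, 285, 37, 395, 46, 350, 40, 450, 325, 81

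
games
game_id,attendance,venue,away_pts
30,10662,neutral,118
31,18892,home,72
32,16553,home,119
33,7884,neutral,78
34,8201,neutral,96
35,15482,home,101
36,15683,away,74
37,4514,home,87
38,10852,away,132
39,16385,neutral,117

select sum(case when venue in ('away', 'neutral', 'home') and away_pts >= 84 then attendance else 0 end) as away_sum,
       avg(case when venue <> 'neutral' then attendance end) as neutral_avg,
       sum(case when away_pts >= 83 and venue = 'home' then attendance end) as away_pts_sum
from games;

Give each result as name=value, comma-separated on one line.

away_sum=82649, neutral_avg=13662.6666666667, away_pts_sum=36549

[away_sum: venue in ('away', 'neutral', 'home') and away_pts >= 84]
game_id=30: ✓ → 10662
game_id=31: ✗
game_id=32: ✓ → 16553
game_id=33: ✗
game_id=34: ✓ → 8201
game_id=35: ✓ → 15482
game_id=36: ✗
game_id=37: ✓ → 4514
game_id=38: ✓ → 10852
game_id=39: ✓ → 16385
away_sum = 10662 + 16553 + 8201 + 15482 + 4514 + 10852 + 16385 = 82649
—
[neutral_avg: venue <> 'neutral']
game_id=30: ✗
game_id=31: ✓ → 18892
game_id=32: ✓ → 16553
game_id=33: ✗
game_id=34: ✗
game_id=35: ✓ → 15482
game_id=36: ✓ → 15683
game_id=37: ✓ → 4514
game_id=38: ✓ → 10852
game_id=39: ✗
neutral_avg = (18892 + 16553 + 15482 + 15683 + 4514 + 10852) / 6 = 13662.6666666667
—
[away_pts_sum: away_pts >= 83 and venue = 'home']
game_id=30: ✗
game_id=31: ✗
game_id=32: ✓ → 16553
game_id=33: ✗
game_id=34: ✗
game_id=35: ✓ → 15482
game_id=36: ✗
game_id=37: ✓ → 4514
game_id=38: ✗
game_id=39: ✗
away_pts_sum = 16553 + 15482 + 4514 = 36549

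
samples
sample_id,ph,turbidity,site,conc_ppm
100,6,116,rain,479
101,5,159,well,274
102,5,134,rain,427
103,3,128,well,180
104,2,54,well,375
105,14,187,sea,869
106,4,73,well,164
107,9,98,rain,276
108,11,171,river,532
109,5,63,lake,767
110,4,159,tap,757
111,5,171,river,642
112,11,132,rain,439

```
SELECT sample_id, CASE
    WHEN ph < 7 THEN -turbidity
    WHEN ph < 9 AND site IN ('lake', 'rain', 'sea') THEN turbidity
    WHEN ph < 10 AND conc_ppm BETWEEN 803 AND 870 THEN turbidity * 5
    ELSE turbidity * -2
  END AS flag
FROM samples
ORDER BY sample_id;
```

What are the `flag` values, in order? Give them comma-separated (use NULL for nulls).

sample_id=100: ph < 7 → -116
sample_id=101: ph < 7 → -159
sample_id=102: ph < 7 → -134
sample_id=103: ph < 7 → -128
sample_id=104: ph < 7 → -54
sample_id=105: ELSE → -374
sample_id=106: ph < 7 → -73
sample_id=107: ELSE → -196
sample_id=108: ELSE → -342
sample_id=109: ph < 7 → -63
sample_id=110: ph < 7 → -159
sample_id=111: ph < 7 → -171
sample_id=112: ELSE → -264

-116, -159, -134, -128, -54, -374, -73, -196, -342, -63, -159, -171, -264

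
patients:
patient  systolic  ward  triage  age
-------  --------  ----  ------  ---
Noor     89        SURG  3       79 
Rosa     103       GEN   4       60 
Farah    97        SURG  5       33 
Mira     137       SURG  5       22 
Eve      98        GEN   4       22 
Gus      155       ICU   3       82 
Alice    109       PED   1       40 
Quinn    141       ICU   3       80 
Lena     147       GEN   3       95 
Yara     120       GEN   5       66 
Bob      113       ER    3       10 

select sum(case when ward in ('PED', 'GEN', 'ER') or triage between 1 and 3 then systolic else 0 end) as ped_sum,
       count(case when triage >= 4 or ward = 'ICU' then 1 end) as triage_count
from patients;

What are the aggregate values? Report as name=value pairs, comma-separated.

[ped_sum: ward in ('PED', 'GEN', 'ER') or triage between 1 and 3]
patient=Noor: ✓ → 89
patient=Rosa: ✓ → 103
patient=Farah: ✗
patient=Mira: ✗
patient=Eve: ✓ → 98
patient=Gus: ✓ → 155
patient=Alice: ✓ → 109
patient=Quinn: ✓ → 141
patient=Lena: ✓ → 147
patient=Yara: ✓ → 120
patient=Bob: ✓ → 113
ped_sum = 89 + 103 + 98 + 155 + 109 + 141 + 147 + 120 + 113 = 1075
—
[triage_count: triage >= 4 or ward = 'ICU']
patient=Noor: ✗
patient=Rosa: ✓ → 1
patient=Farah: ✓ → 1
patient=Mira: ✓ → 1
patient=Eve: ✓ → 1
patient=Gus: ✓ → 1
patient=Alice: ✗
patient=Quinn: ✓ → 1
patient=Lena: ✗
patient=Yara: ✓ → 1
patient=Bob: ✗
triage_count = COUNT(1, 1, 1, 1, 1, 1, 1) = 7

ped_sum=1075, triage_count=7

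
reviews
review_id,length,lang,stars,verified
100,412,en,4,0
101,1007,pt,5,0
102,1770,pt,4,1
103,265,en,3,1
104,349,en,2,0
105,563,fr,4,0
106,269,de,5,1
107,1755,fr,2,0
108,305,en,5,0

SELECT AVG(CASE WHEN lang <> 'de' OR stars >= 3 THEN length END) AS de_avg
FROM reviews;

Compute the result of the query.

review_id=100: ✓ → 412
review_id=101: ✓ → 1007
review_id=102: ✓ → 1770
review_id=103: ✓ → 265
review_id=104: ✓ → 349
review_id=105: ✓ → 563
review_id=106: ✓ → 269
review_id=107: ✓ → 1755
review_id=108: ✓ → 305
de_avg = (412 + 1007 + 1770 + 265 + 349 + 563 + 269 + 1755 + 305) / 9 = 743.8888888889

743.8888888889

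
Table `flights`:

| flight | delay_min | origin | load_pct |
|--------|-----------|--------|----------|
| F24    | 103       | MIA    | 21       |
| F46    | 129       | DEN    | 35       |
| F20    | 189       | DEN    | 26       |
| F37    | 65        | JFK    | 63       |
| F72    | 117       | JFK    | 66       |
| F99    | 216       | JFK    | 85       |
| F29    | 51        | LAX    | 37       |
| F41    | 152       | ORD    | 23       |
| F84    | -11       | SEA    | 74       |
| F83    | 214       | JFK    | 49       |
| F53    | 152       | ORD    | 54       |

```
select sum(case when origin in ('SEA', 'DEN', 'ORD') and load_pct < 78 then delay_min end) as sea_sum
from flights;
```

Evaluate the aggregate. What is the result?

611

flight=F24: ✗
flight=F46: ✓ → 129
flight=F20: ✓ → 189
flight=F37: ✗
flight=F72: ✗
flight=F99: ✗
flight=F29: ✗
flight=F41: ✓ → 152
flight=F84: ✓ → -11
flight=F83: ✗
flight=F53: ✓ → 152
sea_sum = 129 + 189 + 152 + -11 + 152 = 611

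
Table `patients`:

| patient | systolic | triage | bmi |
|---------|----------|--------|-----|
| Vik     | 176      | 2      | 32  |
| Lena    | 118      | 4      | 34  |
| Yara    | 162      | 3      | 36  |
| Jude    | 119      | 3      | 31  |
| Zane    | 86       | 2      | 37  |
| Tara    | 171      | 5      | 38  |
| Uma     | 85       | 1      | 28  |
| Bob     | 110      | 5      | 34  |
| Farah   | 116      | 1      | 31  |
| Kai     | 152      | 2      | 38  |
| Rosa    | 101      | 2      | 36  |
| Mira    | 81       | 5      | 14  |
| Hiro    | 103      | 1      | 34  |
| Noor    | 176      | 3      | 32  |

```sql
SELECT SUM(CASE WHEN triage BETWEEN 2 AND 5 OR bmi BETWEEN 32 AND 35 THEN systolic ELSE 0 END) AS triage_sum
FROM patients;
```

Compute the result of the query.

patient=Vik: ✓ → 176
patient=Lena: ✓ → 118
patient=Yara: ✓ → 162
patient=Jude: ✓ → 119
patient=Zane: ✓ → 86
patient=Tara: ✓ → 171
patient=Uma: ✗
patient=Bob: ✓ → 110
patient=Farah: ✗
patient=Kai: ✓ → 152
patient=Rosa: ✓ → 101
patient=Mira: ✓ → 81
patient=Hiro: ✓ → 103
patient=Noor: ✓ → 176
triage_sum = 176 + 118 + 162 + 119 + 86 + 171 + 110 + 152 + 101 + 81 + 103 + 176 = 1555

1555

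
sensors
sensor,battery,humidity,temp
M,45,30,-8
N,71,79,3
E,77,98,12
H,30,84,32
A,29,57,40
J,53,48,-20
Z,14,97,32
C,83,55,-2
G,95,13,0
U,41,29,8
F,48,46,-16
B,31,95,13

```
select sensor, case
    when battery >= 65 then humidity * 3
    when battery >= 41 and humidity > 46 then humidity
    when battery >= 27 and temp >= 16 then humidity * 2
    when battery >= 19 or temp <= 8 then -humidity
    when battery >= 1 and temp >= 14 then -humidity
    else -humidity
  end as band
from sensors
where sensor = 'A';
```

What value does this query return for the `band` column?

sensor = A: battery=29, humidity=57, temp=40.
battery >= 65 → false
battery >= 41 and humidity > 46 → false
battery >= 27 and temp >= 16 → true → 114

114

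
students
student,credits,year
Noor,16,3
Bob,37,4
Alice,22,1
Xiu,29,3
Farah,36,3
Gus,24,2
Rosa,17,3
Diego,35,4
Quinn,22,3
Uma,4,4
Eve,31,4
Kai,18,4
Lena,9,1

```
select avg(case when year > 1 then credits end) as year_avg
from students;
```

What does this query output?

student=Noor: ✓ → 16
student=Bob: ✓ → 37
student=Alice: ✗
student=Xiu: ✓ → 29
student=Farah: ✓ → 36
student=Gus: ✓ → 24
student=Rosa: ✓ → 17
student=Diego: ✓ → 35
student=Quinn: ✓ → 22
student=Uma: ✓ → 4
student=Eve: ✓ → 31
student=Kai: ✓ → 18
student=Lena: ✗
year_avg = (16 + 37 + 29 + 36 + 24 + 17 + 35 + 22 + 4 + 31 + 18) / 11 = 24.4545454545

24.4545454545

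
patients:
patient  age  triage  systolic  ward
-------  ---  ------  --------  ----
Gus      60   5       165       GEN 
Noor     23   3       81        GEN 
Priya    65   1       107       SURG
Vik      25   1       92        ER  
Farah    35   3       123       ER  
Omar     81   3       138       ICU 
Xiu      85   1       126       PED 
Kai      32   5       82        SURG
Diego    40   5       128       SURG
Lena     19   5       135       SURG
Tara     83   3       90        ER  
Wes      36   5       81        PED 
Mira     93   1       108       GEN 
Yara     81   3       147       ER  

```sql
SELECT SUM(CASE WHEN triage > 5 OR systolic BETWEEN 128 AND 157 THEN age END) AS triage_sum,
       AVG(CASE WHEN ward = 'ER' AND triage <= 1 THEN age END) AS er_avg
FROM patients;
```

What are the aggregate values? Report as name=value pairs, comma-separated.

[triage_sum: triage > 5 OR systolic BETWEEN 128 AND 157]
patient=Gus: ✗
patient=Noor: ✗
patient=Priya: ✗
patient=Vik: ✗
patient=Farah: ✗
patient=Omar: ✓ → 81
patient=Xiu: ✗
patient=Kai: ✗
patient=Diego: ✓ → 40
patient=Lena: ✓ → 19
patient=Tara: ✗
patient=Wes: ✗
patient=Mira: ✗
patient=Yara: ✓ → 81
triage_sum = 81 + 40 + 19 + 81 = 221
—
[er_avg: ward = 'ER' AND triage <= 1]
patient=Gus: ✗
patient=Noor: ✗
patient=Priya: ✗
patient=Vik: ✓ → 25
patient=Farah: ✗
patient=Omar: ✗
patient=Xiu: ✗
patient=Kai: ✗
patient=Diego: ✗
patient=Lena: ✗
patient=Tara: ✗
patient=Wes: ✗
patient=Mira: ✗
patient=Yara: ✗
er_avg = 25

triage_sum=221, er_avg=25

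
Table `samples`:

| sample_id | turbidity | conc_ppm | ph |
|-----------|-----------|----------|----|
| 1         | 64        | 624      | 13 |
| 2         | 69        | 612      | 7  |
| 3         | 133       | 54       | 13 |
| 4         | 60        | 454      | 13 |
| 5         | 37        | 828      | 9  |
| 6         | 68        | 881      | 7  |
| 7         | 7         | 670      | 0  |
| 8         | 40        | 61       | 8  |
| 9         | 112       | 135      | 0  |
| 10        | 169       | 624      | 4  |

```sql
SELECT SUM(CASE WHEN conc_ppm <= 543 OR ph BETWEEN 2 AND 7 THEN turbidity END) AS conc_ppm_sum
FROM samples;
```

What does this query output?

651

sample_id=1: ✗
sample_id=2: ✓ → 69
sample_id=3: ✓ → 133
sample_id=4: ✓ → 60
sample_id=5: ✗
sample_id=6: ✓ → 68
sample_id=7: ✗
sample_id=8: ✓ → 40
sample_id=9: ✓ → 112
sample_id=10: ✓ → 169
conc_ppm_sum = 69 + 133 + 60 + 68 + 40 + 112 + 169 = 651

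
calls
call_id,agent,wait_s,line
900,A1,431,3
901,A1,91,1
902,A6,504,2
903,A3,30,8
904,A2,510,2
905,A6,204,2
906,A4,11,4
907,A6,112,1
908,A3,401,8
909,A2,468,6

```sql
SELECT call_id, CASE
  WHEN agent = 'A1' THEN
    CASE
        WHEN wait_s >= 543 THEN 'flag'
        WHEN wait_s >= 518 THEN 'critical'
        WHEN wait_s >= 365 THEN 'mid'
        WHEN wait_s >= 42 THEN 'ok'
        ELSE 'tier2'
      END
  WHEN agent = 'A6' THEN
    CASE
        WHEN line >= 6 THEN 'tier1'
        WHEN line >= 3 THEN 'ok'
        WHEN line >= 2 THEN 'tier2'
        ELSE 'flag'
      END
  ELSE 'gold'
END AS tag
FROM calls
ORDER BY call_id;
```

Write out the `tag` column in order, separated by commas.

mid, ok, tier2, gold, gold, tier2, gold, flag, gold, gold

call_id=900: agent='A1' → inner[wait_s >= 365] → mid
call_id=901: agent='A1' → inner[wait_s >= 42] → ok
call_id=902: agent='A6' → inner[line >= 2] → tier2
call_id=903: agent='A3' → outer ELSE → gold
call_id=904: agent='A2' → outer ELSE → gold
call_id=905: agent='A6' → inner[line >= 2] → tier2
call_id=906: agent='A4' → outer ELSE → gold
call_id=907: agent='A6' → inner[ELSE] → flag
call_id=908: agent='A3' → outer ELSE → gold
call_id=909: agent='A2' → outer ELSE → gold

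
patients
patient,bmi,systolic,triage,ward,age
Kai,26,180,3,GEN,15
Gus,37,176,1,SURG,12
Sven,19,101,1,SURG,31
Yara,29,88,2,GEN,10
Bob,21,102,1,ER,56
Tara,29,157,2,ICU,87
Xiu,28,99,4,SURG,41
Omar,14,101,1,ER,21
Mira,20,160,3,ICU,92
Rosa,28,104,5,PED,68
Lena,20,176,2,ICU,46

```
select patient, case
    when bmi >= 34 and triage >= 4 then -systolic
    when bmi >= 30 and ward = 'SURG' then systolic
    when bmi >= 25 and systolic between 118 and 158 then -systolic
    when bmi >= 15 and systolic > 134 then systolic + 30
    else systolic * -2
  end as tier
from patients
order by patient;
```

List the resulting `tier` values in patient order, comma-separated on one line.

patient=Bob: ELSE → -204
patient=Gus: bmi >= 30 and ward = 'SURG' → 176
patient=Kai: bmi >= 15 and systolic > 134 → 210
patient=Lena: bmi >= 15 and systolic > 134 → 206
patient=Mira: bmi >= 15 and systolic > 134 → 190
patient=Omar: ELSE → -202
patient=Rosa: ELSE → -208
patient=Sven: ELSE → -202
patient=Tara: bmi >= 25 and systolic between 118 and 158 → -157
patient=Xiu: ELSE → -198
patient=Yara: ELSE → -176

-204, 176, 210, 206, 190, -202, -208, -202, -157, -198, -176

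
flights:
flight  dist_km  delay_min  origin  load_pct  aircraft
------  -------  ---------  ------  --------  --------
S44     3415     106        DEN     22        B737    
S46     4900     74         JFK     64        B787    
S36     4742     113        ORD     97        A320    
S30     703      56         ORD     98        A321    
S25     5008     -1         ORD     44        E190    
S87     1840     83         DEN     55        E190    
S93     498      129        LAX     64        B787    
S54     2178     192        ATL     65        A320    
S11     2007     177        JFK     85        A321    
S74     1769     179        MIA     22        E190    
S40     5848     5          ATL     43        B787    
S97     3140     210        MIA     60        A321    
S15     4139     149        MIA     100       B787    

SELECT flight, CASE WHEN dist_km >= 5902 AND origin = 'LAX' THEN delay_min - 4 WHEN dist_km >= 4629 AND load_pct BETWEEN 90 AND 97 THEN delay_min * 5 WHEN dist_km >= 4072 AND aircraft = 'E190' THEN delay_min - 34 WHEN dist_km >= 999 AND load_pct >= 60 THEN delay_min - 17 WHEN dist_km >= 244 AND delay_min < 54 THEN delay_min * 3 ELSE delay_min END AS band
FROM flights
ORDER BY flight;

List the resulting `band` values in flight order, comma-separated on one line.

160, 132, -35, 56, 565, 15, 106, 57, 175, 179, 83, 129, 193

flight=S11: dist_km >= 999 AND load_pct >= 60 → 160
flight=S15: dist_km >= 999 AND load_pct >= 60 → 132
flight=S25: dist_km >= 4072 AND aircraft = 'E190' → -35
flight=S30: ELSE → 56
flight=S36: dist_km >= 4629 AND load_pct BETWEEN 90 AND 97 → 565
flight=S40: dist_km >= 244 AND delay_min < 54 → 15
flight=S44: ELSE → 106
flight=S46: dist_km >= 999 AND load_pct >= 60 → 57
flight=S54: dist_km >= 999 AND load_pct >= 60 → 175
flight=S74: ELSE → 179
flight=S87: ELSE → 83
flight=S93: ELSE → 129
flight=S97: dist_km >= 999 AND load_pct >= 60 → 193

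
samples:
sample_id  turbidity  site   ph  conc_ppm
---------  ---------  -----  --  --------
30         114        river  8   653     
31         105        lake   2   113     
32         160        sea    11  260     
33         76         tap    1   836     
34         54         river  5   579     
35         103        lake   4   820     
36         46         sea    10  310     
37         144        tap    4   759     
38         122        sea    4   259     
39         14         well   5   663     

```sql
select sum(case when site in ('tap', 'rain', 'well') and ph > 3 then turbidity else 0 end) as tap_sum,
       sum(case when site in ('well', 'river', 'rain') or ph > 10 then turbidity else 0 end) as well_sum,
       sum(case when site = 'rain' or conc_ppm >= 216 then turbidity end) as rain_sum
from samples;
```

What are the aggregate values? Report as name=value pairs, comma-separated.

[tap_sum: site in ('tap', 'rain', 'well') and ph > 3]
sample_id=30: ✗
sample_id=31: ✗
sample_id=32: ✗
sample_id=33: ✗
sample_id=34: ✗
sample_id=35: ✗
sample_id=36: ✗
sample_id=37: ✓ → 144
sample_id=38: ✗
sample_id=39: ✓ → 14
tap_sum = 144 + 14 = 158
—
[well_sum: site in ('well', 'river', 'rain') or ph > 10]
sample_id=30: ✓ → 114
sample_id=31: ✗
sample_id=32: ✓ → 160
sample_id=33: ✗
sample_id=34: ✓ → 54
sample_id=35: ✗
sample_id=36: ✗
sample_id=37: ✗
sample_id=38: ✗
sample_id=39: ✓ → 14
well_sum = 114 + 160 + 54 + 14 = 342
—
[rain_sum: site = 'rain' or conc_ppm >= 216]
sample_id=30: ✓ → 114
sample_id=31: ✗
sample_id=32: ✓ → 160
sample_id=33: ✓ → 76
sample_id=34: ✓ → 54
sample_id=35: ✓ → 103
sample_id=36: ✓ → 46
sample_id=37: ✓ → 144
sample_id=38: ✓ → 122
sample_id=39: ✓ → 14
rain_sum = 114 + 160 + 76 + 54 + 103 + 46 + 144 + 122 + 14 = 833

tap_sum=158, well_sum=342, rain_sum=833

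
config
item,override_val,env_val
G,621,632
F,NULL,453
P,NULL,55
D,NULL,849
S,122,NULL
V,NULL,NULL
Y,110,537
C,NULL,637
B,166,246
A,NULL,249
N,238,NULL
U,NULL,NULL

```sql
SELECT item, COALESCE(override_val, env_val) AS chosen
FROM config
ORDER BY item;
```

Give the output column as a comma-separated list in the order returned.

249, 166, 637, 849, 453, 621, 238, 55, 122, NULL, NULL, 110

item=A: override_val=NULL, env_val=249 → 249
item=B: override_val=166 → 166
item=C: override_val=NULL, env_val=637 → 637
item=D: override_val=NULL, env_val=849 → 849
item=F: override_val=NULL, env_val=453 → 453
item=G: override_val=621 → 621
item=N: override_val=238 → 238
item=P: override_val=NULL, env_val=55 → 55
item=S: override_val=122 → 122
item=U: override_val=NULL, env_val=NULL (all NULL) → NULL
item=V: override_val=NULL, env_val=NULL (all NULL) → NULL
item=Y: override_val=110 → 110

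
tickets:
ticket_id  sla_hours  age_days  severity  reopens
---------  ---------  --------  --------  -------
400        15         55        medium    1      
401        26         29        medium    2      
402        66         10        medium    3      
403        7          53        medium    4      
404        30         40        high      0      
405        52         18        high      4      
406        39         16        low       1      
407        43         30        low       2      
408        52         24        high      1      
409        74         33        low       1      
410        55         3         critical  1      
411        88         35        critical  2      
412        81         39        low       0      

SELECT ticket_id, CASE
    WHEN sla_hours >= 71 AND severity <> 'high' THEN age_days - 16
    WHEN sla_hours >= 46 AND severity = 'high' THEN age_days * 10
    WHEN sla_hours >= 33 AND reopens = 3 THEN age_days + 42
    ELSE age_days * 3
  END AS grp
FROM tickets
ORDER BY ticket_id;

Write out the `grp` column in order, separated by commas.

ticket_id=400: ELSE → 165
ticket_id=401: ELSE → 87
ticket_id=402: sla_hours >= 33 AND reopens = 3 → 52
ticket_id=403: ELSE → 159
ticket_id=404: ELSE → 120
ticket_id=405: sla_hours >= 46 AND severity = 'high' → 180
ticket_id=406: ELSE → 48
ticket_id=407: ELSE → 90
ticket_id=408: sla_hours >= 46 AND severity = 'high' → 240
ticket_id=409: sla_hours >= 71 AND severity <> 'high' → 17
ticket_id=410: ELSE → 9
ticket_id=411: sla_hours >= 71 AND severity <> 'high' → 19
ticket_id=412: sla_hours >= 71 AND severity <> 'high' → 23

165, 87, 52, 159, 120, 180, 48, 90, 240, 17, 9, 19, 23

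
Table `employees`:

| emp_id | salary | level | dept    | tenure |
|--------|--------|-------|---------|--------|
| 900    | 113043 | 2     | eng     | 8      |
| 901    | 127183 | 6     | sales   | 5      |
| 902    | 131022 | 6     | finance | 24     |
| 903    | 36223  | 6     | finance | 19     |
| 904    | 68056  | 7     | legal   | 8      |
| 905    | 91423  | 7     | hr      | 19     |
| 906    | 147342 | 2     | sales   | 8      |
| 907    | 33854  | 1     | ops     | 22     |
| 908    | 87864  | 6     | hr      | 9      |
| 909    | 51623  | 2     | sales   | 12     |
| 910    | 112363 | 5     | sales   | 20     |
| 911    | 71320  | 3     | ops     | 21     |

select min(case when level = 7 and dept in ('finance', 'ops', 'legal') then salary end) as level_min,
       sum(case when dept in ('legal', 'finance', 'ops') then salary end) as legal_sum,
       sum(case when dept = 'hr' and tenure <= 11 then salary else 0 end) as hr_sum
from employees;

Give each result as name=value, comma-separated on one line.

[level_min: level = 7 and dept in ('finance', 'ops', 'legal')]
emp_id=900: ✗
emp_id=901: ✗
emp_id=902: ✗
emp_id=903: ✗
emp_id=904: ✓ → 68056
emp_id=905: ✗
emp_id=906: ✗
emp_id=907: ✗
emp_id=908: ✗
emp_id=909: ✗
emp_id=910: ✗
emp_id=911: ✗
level_min = MIN(68056) = 68056
—
[legal_sum: dept in ('legal', 'finance', 'ops')]
emp_id=900: ✗
emp_id=901: ✗
emp_id=902: ✓ → 131022
emp_id=903: ✓ → 36223
emp_id=904: ✓ → 68056
emp_id=905: ✗
emp_id=906: ✗
emp_id=907: ✓ → 33854
emp_id=908: ✗
emp_id=909: ✗
emp_id=910: ✗
emp_id=911: ✓ → 71320
legal_sum = 131022 + 36223 + 68056 + 33854 + 71320 = 340475
—
[hr_sum: dept = 'hr' and tenure <= 11]
emp_id=900: ✗
emp_id=901: ✗
emp_id=902: ✗
emp_id=903: ✗
emp_id=904: ✗
emp_id=905: ✗
emp_id=906: ✗
emp_id=907: ✗
emp_id=908: ✓ → 87864
emp_id=909: ✗
emp_id=910: ✗
emp_id=911: ✗
hr_sum = 87864

level_min=68056, legal_sum=340475, hr_sum=87864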